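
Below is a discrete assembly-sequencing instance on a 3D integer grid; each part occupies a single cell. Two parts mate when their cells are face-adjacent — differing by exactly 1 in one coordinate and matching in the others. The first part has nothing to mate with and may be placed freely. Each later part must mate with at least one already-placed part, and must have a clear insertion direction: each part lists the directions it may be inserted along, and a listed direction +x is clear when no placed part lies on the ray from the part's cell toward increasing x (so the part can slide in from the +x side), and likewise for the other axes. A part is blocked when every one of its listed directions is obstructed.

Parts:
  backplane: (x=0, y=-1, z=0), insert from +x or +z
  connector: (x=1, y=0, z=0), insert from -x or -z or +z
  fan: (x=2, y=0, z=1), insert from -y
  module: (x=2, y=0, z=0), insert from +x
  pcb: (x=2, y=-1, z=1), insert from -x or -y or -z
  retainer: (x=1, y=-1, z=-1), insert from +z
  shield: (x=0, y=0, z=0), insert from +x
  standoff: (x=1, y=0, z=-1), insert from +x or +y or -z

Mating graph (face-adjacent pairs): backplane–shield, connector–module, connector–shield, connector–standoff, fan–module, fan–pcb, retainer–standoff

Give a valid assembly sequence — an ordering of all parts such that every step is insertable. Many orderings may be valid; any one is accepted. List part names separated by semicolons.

1. shield@(0, 0, 0) [+x clear] — {shield}
2. backplane@(0, -1, 0) [+x clear] — {backplane, shield}
3. connector@(1, 0, 0) [-z clear] — {backplane, connector, shield}
4. standoff@(1, 0, -1) [+x clear] — {backplane, connector, shield, standoff}
5. module@(2, 0, 0) [+x clear] — {backplane, connector, module, shield, standoff}
6. fan@(2, 0, 1) [-y clear] — {backplane, connector, fan, module, shield, standoff}
7. pcb@(2, -1, 1) [-x clear] — {backplane, connector, fan, module, pcb, shield, standoff}
8. retainer@(1, -1, -1) [+z clear] — {backplane, connector, fan, module, pcb, retainer, shield, standoff}

shield; backplane; connector; standoff; module; fan; pcb; retainer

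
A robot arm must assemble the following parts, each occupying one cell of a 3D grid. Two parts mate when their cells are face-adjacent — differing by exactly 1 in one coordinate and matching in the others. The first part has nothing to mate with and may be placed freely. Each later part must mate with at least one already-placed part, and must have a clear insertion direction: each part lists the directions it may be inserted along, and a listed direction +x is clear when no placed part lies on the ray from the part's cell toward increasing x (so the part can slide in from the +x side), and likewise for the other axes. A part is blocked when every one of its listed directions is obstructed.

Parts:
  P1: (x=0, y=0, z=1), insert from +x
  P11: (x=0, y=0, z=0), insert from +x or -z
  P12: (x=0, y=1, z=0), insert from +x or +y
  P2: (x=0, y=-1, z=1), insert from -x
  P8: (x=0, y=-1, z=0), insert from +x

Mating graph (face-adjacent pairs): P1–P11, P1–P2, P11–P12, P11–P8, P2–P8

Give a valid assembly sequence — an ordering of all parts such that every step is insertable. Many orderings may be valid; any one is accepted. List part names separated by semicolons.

P2; P1; P11; P12; P8

1. P2@(0, -1, 1) [-x clear] — {P2}
2. P1@(0, 0, 1) [+x clear] — {P1, P2}
3. P11@(0, 0, 0) [+x clear] — {P1, P11, P2}
4. P12@(0, 1, 0) [+x clear] — {P1, P11, P12, P2}
5. P8@(0, -1, 0) [+x clear] — {P1, P11, P12, P2, P8}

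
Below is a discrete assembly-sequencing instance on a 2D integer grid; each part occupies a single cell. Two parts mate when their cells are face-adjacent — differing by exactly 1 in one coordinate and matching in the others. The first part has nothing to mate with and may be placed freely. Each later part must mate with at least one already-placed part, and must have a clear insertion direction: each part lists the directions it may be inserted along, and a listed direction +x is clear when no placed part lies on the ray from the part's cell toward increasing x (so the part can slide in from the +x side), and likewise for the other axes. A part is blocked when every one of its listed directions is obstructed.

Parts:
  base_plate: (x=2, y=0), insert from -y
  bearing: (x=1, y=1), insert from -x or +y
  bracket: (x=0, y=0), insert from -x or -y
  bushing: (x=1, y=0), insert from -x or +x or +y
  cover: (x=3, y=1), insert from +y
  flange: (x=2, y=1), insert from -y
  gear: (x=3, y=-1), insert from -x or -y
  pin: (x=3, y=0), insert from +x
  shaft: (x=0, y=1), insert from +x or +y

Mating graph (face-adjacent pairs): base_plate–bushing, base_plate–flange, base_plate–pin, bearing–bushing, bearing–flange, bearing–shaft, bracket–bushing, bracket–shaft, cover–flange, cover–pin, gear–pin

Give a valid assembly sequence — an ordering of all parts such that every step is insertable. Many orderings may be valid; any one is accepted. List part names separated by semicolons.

1. shaft@(0, 1) [+x clear] — {shaft}
2. bracket@(0, 0) [-x clear] — {bracket, shaft}
3. bearing@(1, 1) [+y clear] — {bearing, bracket, shaft}
4. bushing@(1, 0) [+x clear] — {bearing, bracket, bushing, shaft}
5. flange@(2, 1) [-y clear] — {bearing, bracket, bushing, flange, shaft}
6. base_plate@(2, 0) [-y clear] — {base_plate, bearing, bracket, bushing, flange, shaft}
7. pin@(3, 0) [+x clear] — {base_plate, bearing, bracket, bushing, flange, pin, shaft}
8. gear@(3, -1) [-x clear] — {base_plate, bearing, bracket, bushing, flange, gear, pin, shaft}
9. cover@(3, 1) [+y clear] — {base_plate, bearing, bracket, bushing, cover, flange, gear, pin, shaft}

shaft; bracket; bearing; bushing; flange; base_plate; pin; gear; cover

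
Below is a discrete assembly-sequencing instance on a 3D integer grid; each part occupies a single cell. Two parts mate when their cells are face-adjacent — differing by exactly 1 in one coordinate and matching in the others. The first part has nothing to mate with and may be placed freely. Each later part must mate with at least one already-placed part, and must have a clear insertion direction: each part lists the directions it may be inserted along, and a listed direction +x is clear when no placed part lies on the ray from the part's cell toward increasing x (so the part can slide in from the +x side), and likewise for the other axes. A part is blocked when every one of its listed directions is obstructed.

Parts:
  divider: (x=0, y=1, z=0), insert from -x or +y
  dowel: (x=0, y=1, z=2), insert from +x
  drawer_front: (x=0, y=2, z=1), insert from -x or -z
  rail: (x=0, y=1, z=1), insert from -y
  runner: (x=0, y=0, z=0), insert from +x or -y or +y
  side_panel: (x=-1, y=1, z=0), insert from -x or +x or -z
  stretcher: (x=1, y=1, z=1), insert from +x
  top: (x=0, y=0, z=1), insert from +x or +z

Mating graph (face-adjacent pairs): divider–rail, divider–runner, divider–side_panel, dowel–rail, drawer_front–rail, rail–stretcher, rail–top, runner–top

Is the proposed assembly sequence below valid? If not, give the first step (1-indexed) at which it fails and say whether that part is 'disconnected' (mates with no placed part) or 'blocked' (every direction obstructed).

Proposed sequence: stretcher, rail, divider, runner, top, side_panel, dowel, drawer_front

Valid

1. stretcher@(1, 1, 1) [+x clear] — {stretcher}
2. rail@(0, 1, 1) [-y clear] — {rail, stretcher}
3. divider@(0, 1, 0) [-x clear] — {divider, rail, stretcher}
4. runner@(0, 0, 0) [+x clear] — {divider, rail, runner, stretcher}
5. top@(0, 0, 1) [+x clear] — {divider, rail, runner, stretcher, top}
6. side_panel@(-1, 1, 0) [-x clear] — {divider, rail, runner, side_panel, stretcher, top}
7. dowel@(0, 1, 2) [+x clear] — {divider, dowel, rail, runner, side_panel, stretcher, top}
8. drawer_front@(0, 2, 1) [-x clear] — {divider, dowel, drawer_front, rail, runner, side_panel, stretcher, top}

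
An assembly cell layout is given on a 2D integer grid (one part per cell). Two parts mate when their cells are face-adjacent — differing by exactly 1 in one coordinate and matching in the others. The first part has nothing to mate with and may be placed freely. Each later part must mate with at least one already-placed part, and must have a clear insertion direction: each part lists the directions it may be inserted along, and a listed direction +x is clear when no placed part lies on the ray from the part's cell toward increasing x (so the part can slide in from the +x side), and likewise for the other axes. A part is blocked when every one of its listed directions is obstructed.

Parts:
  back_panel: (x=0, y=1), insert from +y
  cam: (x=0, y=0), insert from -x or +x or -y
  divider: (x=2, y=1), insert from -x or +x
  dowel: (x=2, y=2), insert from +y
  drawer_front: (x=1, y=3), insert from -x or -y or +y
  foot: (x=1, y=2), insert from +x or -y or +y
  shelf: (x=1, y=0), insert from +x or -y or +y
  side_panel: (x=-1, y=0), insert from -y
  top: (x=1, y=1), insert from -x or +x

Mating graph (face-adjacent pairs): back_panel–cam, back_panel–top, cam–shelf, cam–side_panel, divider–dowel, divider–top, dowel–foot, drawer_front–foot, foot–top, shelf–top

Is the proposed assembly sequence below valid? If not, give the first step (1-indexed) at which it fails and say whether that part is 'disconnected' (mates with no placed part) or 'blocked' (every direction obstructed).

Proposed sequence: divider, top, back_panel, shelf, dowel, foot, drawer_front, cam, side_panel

Valid

1. divider@(2, 1) [-x clear] — {divider}
2. top@(1, 1) [-x clear] — {divider, top}
3. back_panel@(0, 1) [+y clear] — {back_panel, divider, top}
4. shelf@(1, 0) [+x clear] — {back_panel, divider, shelf, top}
5. dowel@(2, 2) [+y clear] — {back_panel, divider, dowel, shelf, top}
6. foot@(1, 2) [+y clear] — {back_panel, divider, dowel, foot, shelf, top}
7. drawer_front@(1, 3) [-x clear] — {back_panel, divider, dowel, drawer_front, foot, shelf, top}
8. cam@(0, 0) [-x clear] — {back_panel, cam, divider, dowel, drawer_front, foot, shelf, top}
9. side_panel@(-1, 0) [-y clear] — {back_panel, cam, divider, dowel, drawer_front, foot, shelf, side_panel, top}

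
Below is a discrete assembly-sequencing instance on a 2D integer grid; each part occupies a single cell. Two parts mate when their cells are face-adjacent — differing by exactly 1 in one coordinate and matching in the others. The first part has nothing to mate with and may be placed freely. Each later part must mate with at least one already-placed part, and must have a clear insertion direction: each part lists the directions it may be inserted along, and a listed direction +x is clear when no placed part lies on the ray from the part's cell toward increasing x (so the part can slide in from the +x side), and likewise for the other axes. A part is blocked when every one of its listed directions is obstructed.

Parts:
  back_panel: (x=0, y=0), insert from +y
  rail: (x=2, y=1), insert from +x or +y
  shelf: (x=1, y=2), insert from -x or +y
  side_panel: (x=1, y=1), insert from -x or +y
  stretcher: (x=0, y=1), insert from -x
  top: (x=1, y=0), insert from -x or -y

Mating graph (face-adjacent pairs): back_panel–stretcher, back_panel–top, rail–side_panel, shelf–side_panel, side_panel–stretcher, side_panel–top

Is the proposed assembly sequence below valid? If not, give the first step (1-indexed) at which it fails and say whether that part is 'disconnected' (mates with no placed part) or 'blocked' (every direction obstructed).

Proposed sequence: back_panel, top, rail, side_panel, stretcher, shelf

1. back_panel@(0, 0) [+y clear] — {back_panel}
2. top@(1, 0) [-y clear] — {back_panel, top}
3. rail@(2, 1) — no placed neighbour ⇒ disconnected

Invalid at step 3 (disconnected)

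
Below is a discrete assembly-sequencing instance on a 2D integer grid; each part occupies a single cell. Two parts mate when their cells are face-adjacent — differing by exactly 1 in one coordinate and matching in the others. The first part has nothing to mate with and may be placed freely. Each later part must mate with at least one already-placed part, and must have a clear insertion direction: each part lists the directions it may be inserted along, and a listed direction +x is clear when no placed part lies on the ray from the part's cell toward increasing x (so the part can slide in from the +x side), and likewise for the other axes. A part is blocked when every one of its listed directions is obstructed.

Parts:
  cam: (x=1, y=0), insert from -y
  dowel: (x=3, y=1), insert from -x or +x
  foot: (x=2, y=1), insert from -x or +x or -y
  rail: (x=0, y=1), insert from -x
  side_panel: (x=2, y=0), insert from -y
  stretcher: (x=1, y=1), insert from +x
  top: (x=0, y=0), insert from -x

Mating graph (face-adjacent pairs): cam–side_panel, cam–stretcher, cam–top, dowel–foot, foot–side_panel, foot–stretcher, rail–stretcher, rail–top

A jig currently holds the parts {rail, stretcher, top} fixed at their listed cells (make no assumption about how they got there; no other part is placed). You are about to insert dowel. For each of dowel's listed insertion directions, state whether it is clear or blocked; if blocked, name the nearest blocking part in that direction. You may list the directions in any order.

-x: nearest on ray is stretcher@(1, 1) ⇒ blocked
+x: ray from dowel(3, 1) has no placed part ⇒ clear

+x: clear; -x: blocked by stretcher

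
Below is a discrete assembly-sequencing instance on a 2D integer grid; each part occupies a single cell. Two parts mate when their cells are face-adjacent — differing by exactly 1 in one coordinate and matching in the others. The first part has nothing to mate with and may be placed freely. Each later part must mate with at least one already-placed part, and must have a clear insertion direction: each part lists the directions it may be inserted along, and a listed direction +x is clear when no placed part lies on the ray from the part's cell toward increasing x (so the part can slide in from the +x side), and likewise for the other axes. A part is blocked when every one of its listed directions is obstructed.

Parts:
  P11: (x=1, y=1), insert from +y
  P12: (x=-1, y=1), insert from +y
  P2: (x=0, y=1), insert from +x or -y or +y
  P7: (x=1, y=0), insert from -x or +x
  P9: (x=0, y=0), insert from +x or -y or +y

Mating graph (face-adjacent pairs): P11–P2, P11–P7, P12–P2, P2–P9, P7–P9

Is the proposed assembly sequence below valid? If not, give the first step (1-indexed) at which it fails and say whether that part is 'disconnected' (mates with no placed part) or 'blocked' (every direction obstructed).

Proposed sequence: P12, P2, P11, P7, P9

1. P12@(-1, 1) [+y clear] — {P12}
2. P2@(0, 1) [+x clear] — {P12, P2}
3. P11@(1, 1) [+y clear] — {P11, P12, P2}
4. P7@(1, 0) [-x clear] — {P11, P12, P2, P7}
5. P9@(0, 0) [-y clear] — {P11, P12, P2, P7, P9}

Valid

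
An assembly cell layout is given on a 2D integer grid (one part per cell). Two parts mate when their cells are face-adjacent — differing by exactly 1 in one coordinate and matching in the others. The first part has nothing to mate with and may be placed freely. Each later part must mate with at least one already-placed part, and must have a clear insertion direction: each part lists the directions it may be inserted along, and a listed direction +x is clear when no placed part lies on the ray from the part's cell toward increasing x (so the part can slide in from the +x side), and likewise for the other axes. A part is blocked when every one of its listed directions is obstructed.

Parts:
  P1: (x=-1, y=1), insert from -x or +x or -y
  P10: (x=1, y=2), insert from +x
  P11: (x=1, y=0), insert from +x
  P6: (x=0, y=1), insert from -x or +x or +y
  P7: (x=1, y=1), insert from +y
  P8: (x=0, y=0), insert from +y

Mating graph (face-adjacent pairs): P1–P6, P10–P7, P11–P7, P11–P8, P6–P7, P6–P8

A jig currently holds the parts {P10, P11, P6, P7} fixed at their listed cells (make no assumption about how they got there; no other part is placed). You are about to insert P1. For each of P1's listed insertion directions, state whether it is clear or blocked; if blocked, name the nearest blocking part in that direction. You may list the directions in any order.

+x: blocked by P6; -x: clear; -y: clear

-x: ray from P1(-1, 1) has no placed part ⇒ clear
+x: nearest on ray is P6@(0, 1) ⇒ blocked
-y: ray from P1(-1, 1) has no placed part ⇒ clear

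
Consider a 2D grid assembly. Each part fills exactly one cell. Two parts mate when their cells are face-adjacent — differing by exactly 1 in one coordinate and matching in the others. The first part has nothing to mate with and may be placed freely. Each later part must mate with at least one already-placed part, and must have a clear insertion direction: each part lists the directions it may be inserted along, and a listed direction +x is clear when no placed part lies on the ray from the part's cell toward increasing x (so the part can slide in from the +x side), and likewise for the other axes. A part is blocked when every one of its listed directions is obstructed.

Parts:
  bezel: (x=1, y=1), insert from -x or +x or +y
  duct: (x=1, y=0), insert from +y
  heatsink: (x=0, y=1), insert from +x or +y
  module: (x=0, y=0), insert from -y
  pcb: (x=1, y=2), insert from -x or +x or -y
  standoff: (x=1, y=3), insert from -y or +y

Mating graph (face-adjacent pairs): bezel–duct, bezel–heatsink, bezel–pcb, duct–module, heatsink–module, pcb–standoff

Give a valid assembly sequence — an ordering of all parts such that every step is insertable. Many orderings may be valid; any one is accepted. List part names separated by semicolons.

1. module@(0, 0) [-y clear] — {module}
2. duct@(1, 0) [+y clear] — {duct, module}
3. heatsink@(0, 1) [+x clear] — {duct, heatsink, module}
4. bezel@(1, 1) [+x clear] — {bezel, duct, heatsink, module}
5. pcb@(1, 2) [-x clear] — {bezel, duct, heatsink, module, pcb}
6. standoff@(1, 3) [+y clear] — {bezel, duct, heatsink, module, pcb, standoff}

module; duct; heatsink; bezel; pcb; standoff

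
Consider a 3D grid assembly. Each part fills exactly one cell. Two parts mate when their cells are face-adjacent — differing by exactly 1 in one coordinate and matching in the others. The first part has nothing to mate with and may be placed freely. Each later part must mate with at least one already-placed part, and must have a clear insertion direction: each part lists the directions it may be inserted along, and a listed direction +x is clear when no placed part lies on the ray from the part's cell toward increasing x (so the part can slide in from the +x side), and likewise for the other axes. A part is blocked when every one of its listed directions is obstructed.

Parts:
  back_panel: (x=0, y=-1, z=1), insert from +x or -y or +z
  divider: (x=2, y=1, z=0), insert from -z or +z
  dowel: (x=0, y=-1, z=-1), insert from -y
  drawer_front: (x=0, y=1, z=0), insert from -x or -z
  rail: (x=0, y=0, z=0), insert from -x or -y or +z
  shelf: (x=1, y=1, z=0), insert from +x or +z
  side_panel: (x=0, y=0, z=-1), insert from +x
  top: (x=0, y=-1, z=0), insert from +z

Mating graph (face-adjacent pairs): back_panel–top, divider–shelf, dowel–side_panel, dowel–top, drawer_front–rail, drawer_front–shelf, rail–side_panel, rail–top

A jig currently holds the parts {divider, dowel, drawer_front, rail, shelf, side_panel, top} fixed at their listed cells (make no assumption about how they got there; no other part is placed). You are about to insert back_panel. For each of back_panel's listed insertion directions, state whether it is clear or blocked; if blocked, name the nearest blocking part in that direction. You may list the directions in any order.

+x: clear; +z: clear; -y: clear

+x: ray from back_panel(0, -1, 1) has no placed part ⇒ clear
-y: ray from back_panel(0, -1, 1) has no placed part ⇒ clear
+z: ray from back_panel(0, -1, 1) has no placed part ⇒ clear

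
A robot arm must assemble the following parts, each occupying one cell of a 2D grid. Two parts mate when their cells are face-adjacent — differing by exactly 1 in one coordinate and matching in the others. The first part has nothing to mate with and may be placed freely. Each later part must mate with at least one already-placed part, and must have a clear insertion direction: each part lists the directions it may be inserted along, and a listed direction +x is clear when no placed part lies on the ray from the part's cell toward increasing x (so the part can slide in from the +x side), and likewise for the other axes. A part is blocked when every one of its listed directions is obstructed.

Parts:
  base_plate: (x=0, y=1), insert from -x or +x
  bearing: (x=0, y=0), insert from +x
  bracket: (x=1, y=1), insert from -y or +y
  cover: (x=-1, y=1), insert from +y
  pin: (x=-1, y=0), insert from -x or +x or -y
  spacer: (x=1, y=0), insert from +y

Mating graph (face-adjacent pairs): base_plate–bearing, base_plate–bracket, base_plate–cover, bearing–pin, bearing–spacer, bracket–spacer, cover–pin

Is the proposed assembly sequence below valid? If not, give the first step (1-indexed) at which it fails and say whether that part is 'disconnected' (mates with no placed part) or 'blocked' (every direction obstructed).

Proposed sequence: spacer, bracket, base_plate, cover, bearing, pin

1. spacer@(1, 0) [+y clear] — {spacer}
2. bracket@(1, 1) [+y clear] — {bracket, spacer}
3. base_plate@(0, 1) [-x clear] — {base_plate, bracket, spacer}
4. cover@(-1, 1) [+y clear] — {base_plate, bracket, cover, spacer}
5. bearing@(0, 0) — +x all obstructed ⇒ blocked

Invalid at step 5 (blocked)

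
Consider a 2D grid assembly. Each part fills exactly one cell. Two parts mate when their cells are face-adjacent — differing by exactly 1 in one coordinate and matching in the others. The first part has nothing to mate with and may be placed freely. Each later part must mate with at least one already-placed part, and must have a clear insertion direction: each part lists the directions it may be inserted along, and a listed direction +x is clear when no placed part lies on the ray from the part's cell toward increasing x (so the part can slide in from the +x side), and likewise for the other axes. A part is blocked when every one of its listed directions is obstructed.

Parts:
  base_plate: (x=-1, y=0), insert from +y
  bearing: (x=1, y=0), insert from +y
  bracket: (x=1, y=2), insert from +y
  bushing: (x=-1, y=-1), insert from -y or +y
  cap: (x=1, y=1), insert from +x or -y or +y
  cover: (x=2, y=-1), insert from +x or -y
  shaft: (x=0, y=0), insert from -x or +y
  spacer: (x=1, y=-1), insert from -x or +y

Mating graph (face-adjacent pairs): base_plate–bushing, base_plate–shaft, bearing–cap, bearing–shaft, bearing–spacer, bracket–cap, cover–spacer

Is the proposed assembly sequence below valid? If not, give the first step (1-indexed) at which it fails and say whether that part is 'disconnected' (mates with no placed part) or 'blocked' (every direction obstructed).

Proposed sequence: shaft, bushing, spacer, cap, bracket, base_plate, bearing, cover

Invalid at step 2 (disconnected)

1. shaft@(0, 0) [-x clear] — {shaft}
2. bushing@(-1, -1) — no placed neighbour ⇒ disconnected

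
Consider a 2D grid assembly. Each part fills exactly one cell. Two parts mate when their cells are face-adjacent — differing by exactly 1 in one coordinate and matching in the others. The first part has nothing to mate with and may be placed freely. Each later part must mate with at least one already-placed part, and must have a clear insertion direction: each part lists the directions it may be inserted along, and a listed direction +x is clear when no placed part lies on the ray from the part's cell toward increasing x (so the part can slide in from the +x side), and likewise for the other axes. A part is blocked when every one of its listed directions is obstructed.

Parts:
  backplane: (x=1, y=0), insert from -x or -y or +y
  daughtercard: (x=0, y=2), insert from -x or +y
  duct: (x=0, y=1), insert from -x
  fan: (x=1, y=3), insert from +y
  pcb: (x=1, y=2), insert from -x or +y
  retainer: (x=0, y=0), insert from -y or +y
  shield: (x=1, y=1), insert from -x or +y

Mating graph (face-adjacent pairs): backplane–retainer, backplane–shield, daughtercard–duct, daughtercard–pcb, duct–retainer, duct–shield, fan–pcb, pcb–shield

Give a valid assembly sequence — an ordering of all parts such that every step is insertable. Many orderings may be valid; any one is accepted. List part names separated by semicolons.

backplane; retainer; duct; daughtercard; shield; pcb; fan

1. backplane@(1, 0) [-x clear] — {backplane}
2. retainer@(0, 0) [-y clear] — {backplane, retainer}
3. duct@(0, 1) [-x clear] — {backplane, duct, retainer}
4. daughtercard@(0, 2) [-x clear] — {backplane, daughtercard, duct, retainer}
5. shield@(1, 1) [+y clear] — {backplane, daughtercard, duct, retainer, shield}
6. pcb@(1, 2) [+y clear] — {backplane, daughtercard, duct, pcb, retainer, shield}
7. fan@(1, 3) [+y clear] — {backplane, daughtercard, duct, fan, pcb, retainer, shield}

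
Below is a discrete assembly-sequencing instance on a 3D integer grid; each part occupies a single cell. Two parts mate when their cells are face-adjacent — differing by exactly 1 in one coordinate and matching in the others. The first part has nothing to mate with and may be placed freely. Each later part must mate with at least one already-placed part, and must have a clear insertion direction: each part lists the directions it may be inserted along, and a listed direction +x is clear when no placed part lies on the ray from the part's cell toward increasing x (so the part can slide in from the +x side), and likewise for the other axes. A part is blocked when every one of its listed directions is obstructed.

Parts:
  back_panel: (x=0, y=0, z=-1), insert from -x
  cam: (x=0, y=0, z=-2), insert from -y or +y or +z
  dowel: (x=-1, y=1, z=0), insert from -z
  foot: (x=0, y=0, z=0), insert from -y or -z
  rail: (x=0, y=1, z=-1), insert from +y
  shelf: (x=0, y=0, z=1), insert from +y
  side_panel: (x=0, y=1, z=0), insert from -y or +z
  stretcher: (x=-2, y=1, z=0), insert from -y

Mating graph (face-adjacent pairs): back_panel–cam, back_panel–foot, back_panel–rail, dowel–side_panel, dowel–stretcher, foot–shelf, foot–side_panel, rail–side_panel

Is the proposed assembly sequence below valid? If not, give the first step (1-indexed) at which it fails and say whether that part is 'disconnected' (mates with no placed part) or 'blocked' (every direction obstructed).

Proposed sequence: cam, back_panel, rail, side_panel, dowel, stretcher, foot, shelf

Valid

1. cam@(0, 0, -2) [-y clear] — {cam}
2. back_panel@(0, 0, -1) [-x clear] — {back_panel, cam}
3. rail@(0, 1, -1) [+y clear] — {back_panel, cam, rail}
4. side_panel@(0, 1, 0) [-y clear] — {back_panel, cam, rail, side_panel}
5. dowel@(-1, 1, 0) [-z clear] — {back_panel, cam, dowel, rail, side_panel}
6. stretcher@(-2, 1, 0) [-y clear] — {back_panel, cam, dowel, rail, side_panel, stretcher}
7. foot@(0, 0, 0) [-y clear] — {back_panel, cam, dowel, foot, rail, side_panel, stretcher}
8. shelf@(0, 0, 1) [+y clear] — {back_panel, cam, dowel, foot, rail, shelf, side_panel, stretcher}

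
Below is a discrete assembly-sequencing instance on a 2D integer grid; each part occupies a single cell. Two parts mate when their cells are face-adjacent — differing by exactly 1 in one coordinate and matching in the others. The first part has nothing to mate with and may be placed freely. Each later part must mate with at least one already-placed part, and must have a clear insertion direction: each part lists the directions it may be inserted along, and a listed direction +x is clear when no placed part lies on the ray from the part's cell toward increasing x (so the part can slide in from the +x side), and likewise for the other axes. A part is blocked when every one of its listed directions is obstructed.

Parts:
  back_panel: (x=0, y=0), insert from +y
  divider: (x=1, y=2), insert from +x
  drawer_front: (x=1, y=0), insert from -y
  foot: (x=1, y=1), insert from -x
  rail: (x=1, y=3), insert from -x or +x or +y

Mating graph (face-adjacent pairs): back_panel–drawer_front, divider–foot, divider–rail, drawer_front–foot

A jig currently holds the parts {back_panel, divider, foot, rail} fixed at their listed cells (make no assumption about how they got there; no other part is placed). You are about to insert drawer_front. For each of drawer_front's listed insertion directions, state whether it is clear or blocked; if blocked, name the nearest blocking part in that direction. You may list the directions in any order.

-y: ray from drawer_front(1, 0) has no placed part ⇒ clear

-y: clear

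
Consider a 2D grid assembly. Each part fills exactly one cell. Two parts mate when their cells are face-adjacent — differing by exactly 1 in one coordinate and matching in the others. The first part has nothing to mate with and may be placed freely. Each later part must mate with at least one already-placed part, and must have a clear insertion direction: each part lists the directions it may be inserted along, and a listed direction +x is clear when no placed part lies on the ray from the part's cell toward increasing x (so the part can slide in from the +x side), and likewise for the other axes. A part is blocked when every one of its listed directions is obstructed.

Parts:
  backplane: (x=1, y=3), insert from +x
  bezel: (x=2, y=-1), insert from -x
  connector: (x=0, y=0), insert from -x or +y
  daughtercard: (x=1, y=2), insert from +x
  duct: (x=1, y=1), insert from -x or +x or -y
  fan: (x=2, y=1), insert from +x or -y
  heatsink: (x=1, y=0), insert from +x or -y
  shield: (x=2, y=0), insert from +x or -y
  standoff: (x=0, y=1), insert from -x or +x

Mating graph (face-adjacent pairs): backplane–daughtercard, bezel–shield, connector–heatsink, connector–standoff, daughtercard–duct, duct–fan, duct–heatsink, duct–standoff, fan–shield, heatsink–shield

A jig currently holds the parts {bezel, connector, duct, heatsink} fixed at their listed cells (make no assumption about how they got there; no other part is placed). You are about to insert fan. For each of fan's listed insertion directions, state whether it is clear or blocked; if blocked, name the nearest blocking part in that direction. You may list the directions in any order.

+x: ray from fan(2, 1) has no placed part ⇒ clear
-y: nearest on ray is bezel@(2, -1) ⇒ blocked

+x: clear; -y: blocked by bezel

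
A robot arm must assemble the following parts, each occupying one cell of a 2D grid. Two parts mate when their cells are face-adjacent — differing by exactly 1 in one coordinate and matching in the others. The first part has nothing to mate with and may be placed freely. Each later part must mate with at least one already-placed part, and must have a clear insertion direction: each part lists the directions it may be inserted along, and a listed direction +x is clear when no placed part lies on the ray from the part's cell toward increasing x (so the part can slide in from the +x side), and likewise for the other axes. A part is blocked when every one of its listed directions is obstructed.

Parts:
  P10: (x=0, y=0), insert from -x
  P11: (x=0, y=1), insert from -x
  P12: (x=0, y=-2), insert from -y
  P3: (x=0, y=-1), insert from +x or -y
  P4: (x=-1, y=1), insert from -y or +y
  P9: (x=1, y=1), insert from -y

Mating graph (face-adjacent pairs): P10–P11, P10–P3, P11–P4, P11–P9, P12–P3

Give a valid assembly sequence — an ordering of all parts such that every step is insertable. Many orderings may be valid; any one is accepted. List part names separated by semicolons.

1. P12@(0, -2) [-y clear] — {P12}
2. P3@(0, -1) [+x clear] — {P12, P3}
3. P10@(0, 0) [-x clear] — {P10, P12, P3}
4. P11@(0, 1) [-x clear] — {P10, P11, P12, P3}
5. P4@(-1, 1) [-y clear] — {P10, P11, P12, P3, P4}
6. P9@(1, 1) [-y clear] — {P10, P11, P12, P3, P4, P9}

P12; P3; P10; P11; P4; P9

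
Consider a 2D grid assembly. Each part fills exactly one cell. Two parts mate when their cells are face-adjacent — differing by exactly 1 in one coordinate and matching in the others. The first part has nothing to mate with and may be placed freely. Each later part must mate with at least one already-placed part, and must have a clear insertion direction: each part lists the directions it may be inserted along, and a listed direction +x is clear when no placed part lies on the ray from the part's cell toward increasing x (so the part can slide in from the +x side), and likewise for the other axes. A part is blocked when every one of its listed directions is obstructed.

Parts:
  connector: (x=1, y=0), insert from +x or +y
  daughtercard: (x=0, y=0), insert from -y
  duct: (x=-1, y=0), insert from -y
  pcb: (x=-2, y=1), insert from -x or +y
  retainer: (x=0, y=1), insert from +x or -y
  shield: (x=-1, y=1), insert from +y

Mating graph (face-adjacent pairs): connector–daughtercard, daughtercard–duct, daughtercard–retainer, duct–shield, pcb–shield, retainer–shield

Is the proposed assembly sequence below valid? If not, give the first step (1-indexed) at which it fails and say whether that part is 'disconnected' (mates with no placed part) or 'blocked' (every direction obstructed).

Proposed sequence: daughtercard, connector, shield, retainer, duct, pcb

1. daughtercard@(0, 0) [-y clear] — {daughtercard}
2. connector@(1, 0) [+x clear] — {connector, daughtercard}
3. shield@(-1, 1) — no placed neighbour ⇒ disconnected

Invalid at step 3 (disconnected)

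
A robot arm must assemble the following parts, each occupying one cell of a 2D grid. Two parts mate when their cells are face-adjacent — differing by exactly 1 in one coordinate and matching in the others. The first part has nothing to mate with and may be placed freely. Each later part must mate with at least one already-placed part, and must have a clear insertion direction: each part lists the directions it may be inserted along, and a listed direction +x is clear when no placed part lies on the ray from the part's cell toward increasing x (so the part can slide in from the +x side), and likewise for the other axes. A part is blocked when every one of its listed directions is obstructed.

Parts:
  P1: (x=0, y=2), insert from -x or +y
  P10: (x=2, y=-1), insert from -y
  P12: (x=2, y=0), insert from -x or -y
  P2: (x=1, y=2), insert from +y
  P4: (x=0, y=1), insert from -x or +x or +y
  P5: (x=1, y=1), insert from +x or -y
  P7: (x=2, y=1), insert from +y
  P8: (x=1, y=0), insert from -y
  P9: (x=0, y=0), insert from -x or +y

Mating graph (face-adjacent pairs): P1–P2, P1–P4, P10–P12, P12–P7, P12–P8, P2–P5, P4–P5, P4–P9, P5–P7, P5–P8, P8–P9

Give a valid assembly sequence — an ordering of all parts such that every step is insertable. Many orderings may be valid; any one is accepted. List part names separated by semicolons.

1. P10@(2, -1) [-y clear] — {P10}
2. P12@(2, 0) [-x clear] — {P10, P12}
3. P7@(2, 1) [+y clear] — {P10, P12, P7}
4. P5@(1, 1) [-y clear] — {P10, P12, P5, P7}
5. P8@(1, 0) [-y clear] — {P10, P12, P5, P7, P8}
6. P2@(1, 2) [+y clear] — {P10, P12, P2, P5, P7, P8}
7. P1@(0, 2) [-x clear] — {P1, P10, P12, P2, P5, P7, P8}
8. P9@(0, 0) [-x clear] — {P1, P10, P12, P2, P5, P7, P8, P9}
9. P4@(0, 1) [-x clear] — {P1, P10, P12, P2, P4, P5, P7, P8, P9}

P10; P12; P7; P5; P8; P2; P1; P9; P4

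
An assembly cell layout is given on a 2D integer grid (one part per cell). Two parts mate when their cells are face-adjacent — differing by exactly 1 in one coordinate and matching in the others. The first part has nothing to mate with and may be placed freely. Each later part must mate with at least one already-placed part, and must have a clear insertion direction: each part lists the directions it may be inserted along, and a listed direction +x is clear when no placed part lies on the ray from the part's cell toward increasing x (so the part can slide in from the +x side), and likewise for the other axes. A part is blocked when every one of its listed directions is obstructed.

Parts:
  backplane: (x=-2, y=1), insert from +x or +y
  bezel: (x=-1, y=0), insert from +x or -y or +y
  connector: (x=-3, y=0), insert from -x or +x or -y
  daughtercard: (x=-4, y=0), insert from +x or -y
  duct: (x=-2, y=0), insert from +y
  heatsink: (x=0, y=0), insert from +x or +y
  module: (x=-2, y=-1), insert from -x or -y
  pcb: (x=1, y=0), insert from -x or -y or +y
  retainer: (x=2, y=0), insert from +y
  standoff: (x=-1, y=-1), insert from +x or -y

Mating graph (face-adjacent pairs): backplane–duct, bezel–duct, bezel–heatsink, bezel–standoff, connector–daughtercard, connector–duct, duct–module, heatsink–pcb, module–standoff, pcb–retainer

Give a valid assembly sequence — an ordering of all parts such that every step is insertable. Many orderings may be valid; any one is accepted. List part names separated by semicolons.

bezel; duct; connector; module; daughtercard; heatsink; backplane; pcb; retainer; standoff

1. bezel@(-1, 0) [+x clear] — {bezel}
2. duct@(-2, 0) [+y clear] — {bezel, duct}
3. connector@(-3, 0) [-x clear] — {bezel, connector, duct}
4. module@(-2, -1) [-x clear] — {bezel, connector, duct, module}
5. daughtercard@(-4, 0) [-y clear] — {bezel, connector, daughtercard, duct, module}
6. heatsink@(0, 0) [+x clear] — {bezel, connector, daughtercard, duct, heatsink, module}
7. backplane@(-2, 1) [+x clear] — {backplane, bezel, connector, daughtercard, duct, heatsink, module}
8. pcb@(1, 0) [-y clear] — {backplane, bezel, connector, daughtercard, duct, heatsink, module, pcb}
9. retainer@(2, 0) [+y clear] — {backplane, bezel, connector, daughtercard, duct, heatsink, module, pcb, retainer}
10. standoff@(-1, -1) [+x clear] — {backplane, bezel, connector, daughtercard, duct, heatsink, module, pcb, retainer, standoff}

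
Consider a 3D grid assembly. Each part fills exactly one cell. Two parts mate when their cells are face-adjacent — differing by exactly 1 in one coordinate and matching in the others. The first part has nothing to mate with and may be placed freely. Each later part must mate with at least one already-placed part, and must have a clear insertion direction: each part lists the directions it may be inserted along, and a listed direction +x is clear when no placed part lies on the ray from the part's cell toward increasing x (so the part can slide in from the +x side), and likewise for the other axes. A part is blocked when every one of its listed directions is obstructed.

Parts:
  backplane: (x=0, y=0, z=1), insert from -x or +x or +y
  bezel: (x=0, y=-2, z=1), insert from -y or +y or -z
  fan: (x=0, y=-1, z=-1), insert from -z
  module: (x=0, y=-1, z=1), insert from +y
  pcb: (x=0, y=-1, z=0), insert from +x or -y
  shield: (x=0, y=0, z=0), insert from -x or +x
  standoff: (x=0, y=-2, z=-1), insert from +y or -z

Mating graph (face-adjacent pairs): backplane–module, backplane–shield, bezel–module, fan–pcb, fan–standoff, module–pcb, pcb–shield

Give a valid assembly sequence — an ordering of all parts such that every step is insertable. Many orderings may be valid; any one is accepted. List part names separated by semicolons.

pcb; shield; fan; standoff; module; bezel; backplane

1. pcb@(0, -1, 0) [+x clear] — {pcb}
2. shield@(0, 0, 0) [-x clear] — {pcb, shield}
3. fan@(0, -1, -1) [-z clear] — {fan, pcb, shield}
4. standoff@(0, -2, -1) [-z clear] — {fan, pcb, shield, standoff}
5. module@(0, -1, 1) [+y clear] — {fan, module, pcb, shield, standoff}
6. bezel@(0, -2, 1) [-y clear] — {bezel, fan, module, pcb, shield, standoff}
7. backplane@(0, 0, 1) [-x clear] — {backplane, bezel, fan, module, pcb, shield, standoff}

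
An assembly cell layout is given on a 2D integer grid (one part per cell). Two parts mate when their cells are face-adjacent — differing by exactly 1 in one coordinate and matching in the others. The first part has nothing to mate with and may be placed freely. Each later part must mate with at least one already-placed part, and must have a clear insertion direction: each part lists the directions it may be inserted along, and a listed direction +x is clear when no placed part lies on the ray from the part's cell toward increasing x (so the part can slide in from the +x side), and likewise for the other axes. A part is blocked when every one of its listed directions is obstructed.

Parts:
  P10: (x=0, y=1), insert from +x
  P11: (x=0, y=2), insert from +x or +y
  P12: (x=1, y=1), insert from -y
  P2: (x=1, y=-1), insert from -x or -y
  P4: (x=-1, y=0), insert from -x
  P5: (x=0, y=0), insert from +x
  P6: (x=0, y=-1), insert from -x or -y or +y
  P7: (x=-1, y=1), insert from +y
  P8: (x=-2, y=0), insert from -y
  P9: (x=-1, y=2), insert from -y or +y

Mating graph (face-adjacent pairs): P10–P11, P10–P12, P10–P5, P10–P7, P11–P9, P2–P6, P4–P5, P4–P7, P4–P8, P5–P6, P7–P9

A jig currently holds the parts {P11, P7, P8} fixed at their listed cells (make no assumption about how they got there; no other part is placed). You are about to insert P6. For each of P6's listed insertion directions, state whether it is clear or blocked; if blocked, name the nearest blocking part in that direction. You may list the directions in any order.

-x: ray from P6(0, -1) has no placed part ⇒ clear
-y: ray from P6(0, -1) has no placed part ⇒ clear
+y: nearest on ray is P11@(0, 2) ⇒ blocked

+y: blocked by P11; -x: clear; -y: clear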